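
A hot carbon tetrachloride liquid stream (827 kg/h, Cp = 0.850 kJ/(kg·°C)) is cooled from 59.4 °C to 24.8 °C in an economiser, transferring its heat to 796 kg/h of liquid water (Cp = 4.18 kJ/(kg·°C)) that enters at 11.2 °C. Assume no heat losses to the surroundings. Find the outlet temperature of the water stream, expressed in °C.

Heat released by hot stream: Q = 827 × 0.850 × (59.4 − 24.8) = 24322 kJ/h
Energy balance on cold side (adiabatic exchanger): Q = ṁ_c·Cp_c·(T_c,out − T_c,in)
T_c,out = 11.2 + 24322/(796 × 4.18) = 18.51 °C

T_c,out = 18.5 °C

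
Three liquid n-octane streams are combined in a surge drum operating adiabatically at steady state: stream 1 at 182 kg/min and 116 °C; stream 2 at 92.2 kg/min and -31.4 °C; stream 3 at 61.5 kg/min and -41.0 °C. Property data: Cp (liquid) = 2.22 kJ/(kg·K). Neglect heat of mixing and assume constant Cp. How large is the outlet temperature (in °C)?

Energy balance with Q = 0: Σ ṁᵢCp,ᵢ(T_out − Tᵢ) = 0
Σ ṁᵢCp,ᵢTᵢ = 182×2.22×116 + 92.2×2.22×-31.4 + 61.5×2.22×-41.0 = 34844
Σ ṁᵢCp,ᵢ = 182×2.22 + 92.2×2.22 + 61.5×2.22 = 745.25
T_out = 34844 / 745.25 = 46.754 °C

T_out = 46.8 °C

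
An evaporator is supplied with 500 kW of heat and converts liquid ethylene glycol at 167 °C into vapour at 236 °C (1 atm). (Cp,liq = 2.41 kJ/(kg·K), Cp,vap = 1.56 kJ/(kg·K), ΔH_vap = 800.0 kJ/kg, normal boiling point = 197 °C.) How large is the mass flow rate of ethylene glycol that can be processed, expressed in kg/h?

ṁ = 1930 kg/h

Δh = 2.41×(197−167) + 800.0 + 1.56×(236−197) = 933.14 kJ/kg
Q = 500 kW = 500 kJ/s = 1.8e+06 kJ/h
ṁ = Q/Δh = 1.8e+06 / 933.14 = 1929 kg/h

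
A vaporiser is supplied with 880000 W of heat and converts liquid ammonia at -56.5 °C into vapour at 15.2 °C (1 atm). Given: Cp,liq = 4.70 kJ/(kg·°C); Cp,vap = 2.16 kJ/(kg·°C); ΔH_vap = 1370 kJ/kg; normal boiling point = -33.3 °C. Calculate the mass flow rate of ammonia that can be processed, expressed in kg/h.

ṁ = 2000 kg/h

Δh = 4.70×(-33.3−-56.5) + 1370 + 2.16×(15.2−-33.3) = 1583.8 kJ/kg
Q = 880000 W = 880 kJ/s = 3.168e+06 kJ/h
ṁ = Q/Δh = 3.168e+06 / 1583.8 = 2000.3 kg/h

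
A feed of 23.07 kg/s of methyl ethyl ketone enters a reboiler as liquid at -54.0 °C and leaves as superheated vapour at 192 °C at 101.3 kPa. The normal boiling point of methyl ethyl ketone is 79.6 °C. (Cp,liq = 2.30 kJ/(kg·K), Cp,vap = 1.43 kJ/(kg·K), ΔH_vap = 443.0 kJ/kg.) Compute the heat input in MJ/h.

Q = 75700 MJ/h

liquid -54.0→79.6 °C: 307.28 kJ/kg
vaporisation at 79.6 °C: 443 kJ/kg
vapour 79.6→192 °C: 160.73 kJ/kg
Δh = 307.28 + 443 + 160.73 = 911.01 kJ/kg
Q = ṁ·Δh = 23.07 kg/s × 911.01 kJ/kg = 21017 kJ/s
|Q| = 21017 kW = 75661 MJ/h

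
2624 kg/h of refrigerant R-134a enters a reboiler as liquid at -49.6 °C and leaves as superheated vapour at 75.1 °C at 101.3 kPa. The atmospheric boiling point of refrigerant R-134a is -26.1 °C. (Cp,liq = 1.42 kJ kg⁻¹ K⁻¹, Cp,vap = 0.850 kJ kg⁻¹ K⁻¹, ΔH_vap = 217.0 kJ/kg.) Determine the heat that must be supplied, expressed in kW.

liquid -49.6→-26.1 °C: 33.37 kJ/kg
vaporisation at -26.1 °C: 217 kJ/kg
vapour -26.1→75.1 °C: 86.02 kJ/kg
Δh = 33.37 + 217 + 86.02 = 336.39 kJ/kg
Q = ṁ·Δh = 2624 kg/h × 336.39 kJ/kg = 882690 kJ/h
|Q| = 245.19 kW

Q = 245 kW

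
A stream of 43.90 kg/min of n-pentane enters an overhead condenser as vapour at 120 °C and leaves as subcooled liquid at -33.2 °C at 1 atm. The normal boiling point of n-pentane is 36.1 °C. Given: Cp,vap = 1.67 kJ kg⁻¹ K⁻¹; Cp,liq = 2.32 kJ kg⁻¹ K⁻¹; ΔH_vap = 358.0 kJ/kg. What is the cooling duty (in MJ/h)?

vapour 120→36.1 °C: -140.11 kJ/kg
condensation at 36.1 °C: -358 kJ/kg
liquid 36.1→-33.2 °C: -160.78 kJ/kg
Δh = -140.11 + -358 + -160.78 = -658.89 kJ/kg
Q = ṁ·Δh = 43.90 kg/min × -658.89 kJ/kg = -28925 kJ/min
|Q| = 482.09 kW = 1735.5 MJ/h

Q_c = 1740 MJ/h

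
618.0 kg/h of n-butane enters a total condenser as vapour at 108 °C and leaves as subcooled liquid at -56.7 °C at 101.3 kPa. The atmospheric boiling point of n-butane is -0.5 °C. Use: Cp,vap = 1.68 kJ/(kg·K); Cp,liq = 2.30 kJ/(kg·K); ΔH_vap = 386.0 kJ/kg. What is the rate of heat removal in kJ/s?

Q_c = 120 kJ/s

vapour 108→-0.5 °C: -182.28 kJ/kg
condensation at -0.5 °C: -386 kJ/kg
liquid -0.5→-56.7 °C: -129.26 kJ/kg
Δh = -182.28 + -386 + -129.26 = -697.54 kJ/kg
Q = ṁ·Δh = 618.0 kg/h × -697.54 kJ/kg = -431080 kJ/h
|Q| = 119.74 kW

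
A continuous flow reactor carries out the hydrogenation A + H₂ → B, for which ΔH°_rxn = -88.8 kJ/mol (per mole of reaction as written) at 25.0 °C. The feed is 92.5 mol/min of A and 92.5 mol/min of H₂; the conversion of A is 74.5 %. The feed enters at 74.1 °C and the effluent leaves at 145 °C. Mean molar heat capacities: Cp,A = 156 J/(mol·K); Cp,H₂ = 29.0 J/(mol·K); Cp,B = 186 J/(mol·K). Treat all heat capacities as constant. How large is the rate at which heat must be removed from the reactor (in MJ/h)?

Q_out = 294 MJ/h

Extent of reaction ξ = 0.745 × 92.5 = 68.912 mol/min
Reaction term: ξ·ΔH°_rxn = 68.912 × -88.8 = -6119.4 kJ/min
Sensible, feed 74.1→25 °C: -840.22 kJ/min
Outlet flows (mol/min): A 23.588, H₂ 23.588, B 68.912
Sensible, products 25→145 °C: 2061.8 kJ/min
Q = ΔH = -4897.9 kJ/min = -81.631 kW
Heat removed = 293.87 MJ/h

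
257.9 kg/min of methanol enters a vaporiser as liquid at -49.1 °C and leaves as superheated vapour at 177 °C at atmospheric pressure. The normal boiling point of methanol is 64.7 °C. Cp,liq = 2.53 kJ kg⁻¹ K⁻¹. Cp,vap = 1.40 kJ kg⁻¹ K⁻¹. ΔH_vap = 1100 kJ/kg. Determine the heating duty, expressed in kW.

liquid -49.1→64.7 °C: 287.91 kJ/kg
vaporisation at 64.7 °C: 1100 kJ/kg
vapour 64.7→177 °C: 157.22 kJ/kg
Δh = 287.91 + 1100 + 157.22 = 1545.1 kJ/kg
Q = ṁ·Δh = 257.9 kg/min × 1545.1 kJ/kg = 398490 kJ/min
|Q| = 6641.5 kW

Q = 6640 kW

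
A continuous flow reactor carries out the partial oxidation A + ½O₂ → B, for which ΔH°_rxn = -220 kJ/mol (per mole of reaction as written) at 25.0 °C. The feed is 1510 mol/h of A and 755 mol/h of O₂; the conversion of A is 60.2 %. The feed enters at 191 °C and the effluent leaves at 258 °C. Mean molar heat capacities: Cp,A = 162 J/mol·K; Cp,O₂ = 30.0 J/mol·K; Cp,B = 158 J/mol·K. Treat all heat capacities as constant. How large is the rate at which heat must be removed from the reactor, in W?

Q_out = 51700 W

Extent of reaction ξ = 0.602 × 1510 = 909.02 mol/h
Reaction term: ξ·ΔH°_rxn = 909.02 × -220 = -199980 kJ/h
Sensible, feed 191→25 °C: -44367 kJ/h
Outlet flows (mol/h): A 600.98, O₂ 300.49, B 909.02
Sensible, products 25→258 °C: 58250 kJ/h
Q = ΔH = -186100 kJ/h = -51.695 kW
Heat removed = 51695 W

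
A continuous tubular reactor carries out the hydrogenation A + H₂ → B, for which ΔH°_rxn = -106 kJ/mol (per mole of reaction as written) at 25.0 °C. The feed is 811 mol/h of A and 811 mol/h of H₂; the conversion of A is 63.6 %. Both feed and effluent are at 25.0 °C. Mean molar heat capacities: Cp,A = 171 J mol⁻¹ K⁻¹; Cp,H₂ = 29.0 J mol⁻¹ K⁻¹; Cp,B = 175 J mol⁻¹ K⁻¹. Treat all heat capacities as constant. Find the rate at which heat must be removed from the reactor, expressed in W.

Q_out = 15200 W

Extent of reaction ξ = 0.636 × 811 = 515.8 mol/h
Reaction term: ξ·ΔH°_rxn = 515.8 × -106 = -54674 kJ/h
Q = ΔH = -54674 kJ/h = -15.187 kW
Heat removed = 15187 W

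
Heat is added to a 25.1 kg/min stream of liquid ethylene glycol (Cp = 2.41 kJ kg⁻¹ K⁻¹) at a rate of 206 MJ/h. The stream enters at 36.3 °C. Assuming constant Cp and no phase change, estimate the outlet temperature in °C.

Q = 206 MJ/h = 3433.3 kJ/min
ΔT = Q/(ṁ·Cp) = 3433.3/(25.1×2.41) = 56.758 K
T_out = 36.3 + 56.758 = 93.058 °C

T_out = 93.1 °C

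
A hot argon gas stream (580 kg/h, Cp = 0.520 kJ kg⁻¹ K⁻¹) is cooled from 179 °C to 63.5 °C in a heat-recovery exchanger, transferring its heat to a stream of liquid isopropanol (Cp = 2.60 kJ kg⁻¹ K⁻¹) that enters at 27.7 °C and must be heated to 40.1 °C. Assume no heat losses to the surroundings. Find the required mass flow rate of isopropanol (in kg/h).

ṁ_c = 1080 kg/h

Heat released by hot stream: Q = 580 × 0.520 × (179 − 63.5) = 34835 kJ/h
Energy balance on cold side (adiabatic exchanger): Q = ṁ_c·Cp_c·(T_c,out − T_c,in)
ṁ_c = 34835 / [2.60 × (40.1 − 27.7)] = 1080.5 kg/h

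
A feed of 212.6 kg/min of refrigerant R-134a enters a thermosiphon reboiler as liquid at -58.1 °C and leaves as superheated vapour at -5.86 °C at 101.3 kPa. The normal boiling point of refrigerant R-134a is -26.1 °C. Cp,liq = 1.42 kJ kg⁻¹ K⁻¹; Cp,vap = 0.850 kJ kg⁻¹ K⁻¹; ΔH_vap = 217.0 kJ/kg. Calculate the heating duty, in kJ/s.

Q = 991 kJ/s

liquid -58.1→-26.1 °C: 45.44 kJ/kg
vaporisation at -26.1 °C: 217 kJ/kg
vapour -26.1→-5.86 °C: 17.204 kJ/kg
Δh = 45.44 + 217 + 17.204 = 279.64 kJ/kg
Q = ṁ·Δh = 212.6 kg/min × 279.64 kJ/kg = 59452 kJ/min
|Q| = 990.87 kW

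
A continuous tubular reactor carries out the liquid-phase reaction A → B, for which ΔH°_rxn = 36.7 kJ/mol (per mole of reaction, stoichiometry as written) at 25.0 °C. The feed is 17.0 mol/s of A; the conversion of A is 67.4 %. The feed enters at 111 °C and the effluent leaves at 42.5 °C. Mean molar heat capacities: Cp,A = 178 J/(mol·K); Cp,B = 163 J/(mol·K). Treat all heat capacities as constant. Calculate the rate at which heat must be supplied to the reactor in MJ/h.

Extent of reaction ξ = 0.674 × 17.0 = 11.458 mol/s
Reaction term: ξ·ΔH°_rxn = 11.458 × 36.7 = 420.51 kJ/s
Sensible, feed 111→25 °C: -260.24 kJ/s
Outlet flows (mol/s): A 5.542, B 11.458
Sensible, products 25→42.5 °C: 49.947 kJ/s
Q = ΔH = 210.22 kJ/s = 210.22 kW
Heat supplied = 756.79 MJ/h

Q_in = 757 MJ/h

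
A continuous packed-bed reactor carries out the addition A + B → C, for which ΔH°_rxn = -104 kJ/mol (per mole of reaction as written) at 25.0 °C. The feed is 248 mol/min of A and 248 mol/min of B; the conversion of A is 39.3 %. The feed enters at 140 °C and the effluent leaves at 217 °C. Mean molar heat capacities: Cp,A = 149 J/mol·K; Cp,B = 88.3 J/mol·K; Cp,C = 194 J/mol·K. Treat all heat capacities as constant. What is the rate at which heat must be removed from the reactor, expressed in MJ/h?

Q_out = 385 MJ/h

Extent of reaction ξ = 0.393 × 248 = 97.464 mol/min
Reaction term: ξ·ΔH°_rxn = 97.464 × -104 = -10136 kJ/min
Sensible, feed 140→25 °C: -6767.8 kJ/min
Outlet flows (mol/min): A 150.54, B 150.54, C 97.464
Sensible, products 25→217 °C: 10489 kJ/min
Q = ΔH = -6415.1 kJ/min = -106.92 kW
Heat removed = 384.9 MJ/h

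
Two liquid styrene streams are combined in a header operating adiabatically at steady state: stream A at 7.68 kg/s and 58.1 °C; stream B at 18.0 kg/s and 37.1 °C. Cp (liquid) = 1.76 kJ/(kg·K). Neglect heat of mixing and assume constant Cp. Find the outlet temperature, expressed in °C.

No heat crosses the boundary, so H_out = H_in.
Σ ṁᵢCp,ᵢTᵢ = 7.68×1.76×58.1 + 18.0×1.76×37.1 = 1960.7
Σ ṁᵢCp,ᵢ = 7.68×1.76 + 18.0×1.76 = 45.197
T_out = 1960.7 / 45.197 = 43.38 °C

T_out = 43.4 °C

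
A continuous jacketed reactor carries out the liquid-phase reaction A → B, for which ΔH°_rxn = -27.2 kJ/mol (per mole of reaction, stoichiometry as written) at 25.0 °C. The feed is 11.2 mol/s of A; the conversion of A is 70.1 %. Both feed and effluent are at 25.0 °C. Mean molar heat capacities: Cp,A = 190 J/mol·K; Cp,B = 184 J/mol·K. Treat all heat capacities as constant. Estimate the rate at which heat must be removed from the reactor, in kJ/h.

Extent of reaction ξ = 0.701 × 11.2 = 7.8512 mol/s
Reaction term: ξ·ΔH°_rxn = 7.8512 × -27.2 = -213.55 kJ/s
Q = ΔH = -213.55 kJ/s = -213.55 kW
Heat removed = 768790 kJ/h

Q_out = 769000 kJ/h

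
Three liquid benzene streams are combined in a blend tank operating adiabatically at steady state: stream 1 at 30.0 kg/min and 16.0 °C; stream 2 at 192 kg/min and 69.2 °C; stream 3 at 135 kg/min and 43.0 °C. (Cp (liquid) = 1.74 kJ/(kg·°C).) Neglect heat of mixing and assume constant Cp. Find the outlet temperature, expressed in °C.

T_out = 54.8 °C

Energy balance with Q = 0: Σ ṁᵢCp,ᵢ(T_out − Tᵢ) = 0
T_out = Σ ṁᵢCp,ᵢTᵢ / Σ ṁᵢCp,ᵢ
      = 34054 / 621.18 = 54.822 °C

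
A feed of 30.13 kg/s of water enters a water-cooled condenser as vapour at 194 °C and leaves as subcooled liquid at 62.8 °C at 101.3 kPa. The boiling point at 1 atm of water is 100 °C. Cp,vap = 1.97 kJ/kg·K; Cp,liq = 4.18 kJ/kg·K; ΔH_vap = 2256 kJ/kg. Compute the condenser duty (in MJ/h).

Q_c = 282000 MJ/h

vapour 194→100 °C: -185.18 kJ/kg
condensation at 100 °C: -2256 kJ/kg
liquid 100→62.8 °C: -155.5 kJ/kg
Δh = -185.18 + -2256 + -155.5 = -2596.7 kJ/kg
Q = ṁ·Δh = 30.13 kg/s × -2596.7 kJ/kg = -78238 kJ/s
|Q| = 78238 kW = 281660 MJ/h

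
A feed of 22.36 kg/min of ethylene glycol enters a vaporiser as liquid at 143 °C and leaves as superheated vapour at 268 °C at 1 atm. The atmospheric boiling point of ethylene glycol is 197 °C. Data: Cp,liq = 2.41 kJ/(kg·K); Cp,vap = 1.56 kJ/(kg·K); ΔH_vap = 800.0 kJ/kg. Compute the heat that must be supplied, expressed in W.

liquid 143→197 °C: 130.14 kJ/kg
vaporisation at 197 °C: 800 kJ/kg
vapour 197→268 °C: 110.76 kJ/kg
Δh = 130.14 + 800 + 110.76 = 1040.9 kJ/kg
Q = ṁ·Δh = 22.36 kg/min × 1040.9 kJ/kg = 23275 kJ/min
|Q| = 387.91 kW = 387910 W

Q = 388000 W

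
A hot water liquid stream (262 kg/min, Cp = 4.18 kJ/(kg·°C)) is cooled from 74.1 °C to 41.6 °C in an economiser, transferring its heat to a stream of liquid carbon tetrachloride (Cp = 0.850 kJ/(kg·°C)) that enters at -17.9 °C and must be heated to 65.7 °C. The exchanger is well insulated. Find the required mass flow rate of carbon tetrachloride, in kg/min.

ṁ_c = 501 kg/min

Heat released by hot stream: Q = 262 × 4.18 × (74.1 − 41.6) = 35593 kJ/min
Energy balance on cold side (adiabatic exchanger): Q = ṁ_c·Cp_c·(T_c,out − T_c,in)
ṁ_c = 35593 / [0.850 × (65.7 − -17.9)] = 500.88 kg/min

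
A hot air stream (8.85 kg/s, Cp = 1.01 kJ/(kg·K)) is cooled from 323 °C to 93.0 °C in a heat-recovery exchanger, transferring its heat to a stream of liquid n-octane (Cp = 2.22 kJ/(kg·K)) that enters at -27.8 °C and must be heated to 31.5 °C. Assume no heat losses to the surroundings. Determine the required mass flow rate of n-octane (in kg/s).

Heat released by hot stream: Q = 8.85 × 1.01 × (323 − 93.0) = 2055.9 kJ/s
Energy balance on cold side (adiabatic exchanger): Q = ṁ_c·Cp_c·(T_c,out − T_c,in)
ṁ_c = 2055.9 / [2.22 × (31.5 − -27.8)] = 15.617 kg/s

ṁ_c = 15.6 kg/s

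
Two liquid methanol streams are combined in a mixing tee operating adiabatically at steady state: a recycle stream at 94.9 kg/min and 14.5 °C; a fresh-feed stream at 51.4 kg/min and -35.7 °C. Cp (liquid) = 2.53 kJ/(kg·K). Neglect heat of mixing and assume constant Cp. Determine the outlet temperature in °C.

T_out = -3.14 °C

No heat crosses the boundary, so H_out = H_in.
Σ ṁᵢCp,ᵢTᵢ = 94.9×2.53×14.5 + 51.4×2.53×-35.7 = -1161.1
Σ ṁᵢCp,ᵢ = 94.9×2.53 + 51.4×2.53 = 370.14
T_out = -1161.1 / 370.14 = -3.1369 °C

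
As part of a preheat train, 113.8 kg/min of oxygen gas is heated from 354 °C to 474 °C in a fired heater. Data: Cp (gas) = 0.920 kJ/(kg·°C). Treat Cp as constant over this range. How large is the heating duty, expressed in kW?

Q = ṁ·Cp·ΔT = 113.8 × 0.920 × (474 − 354) = 12564 kJ/min
Converting: 12564 / 60 s = 209.39 kW

Q = 209 kW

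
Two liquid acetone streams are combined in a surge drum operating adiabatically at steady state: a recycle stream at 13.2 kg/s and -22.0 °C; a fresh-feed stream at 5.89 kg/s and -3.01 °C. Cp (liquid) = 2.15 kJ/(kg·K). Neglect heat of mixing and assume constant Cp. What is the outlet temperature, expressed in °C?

No heat crosses the boundary, so H_out = H_in.
T_out = Σ ṁᵢCp,ᵢTᵢ / Σ ṁᵢCp,ᵢ
      = -662.48 / 41.043 = -16.141 °C

T_out = -16.1 °C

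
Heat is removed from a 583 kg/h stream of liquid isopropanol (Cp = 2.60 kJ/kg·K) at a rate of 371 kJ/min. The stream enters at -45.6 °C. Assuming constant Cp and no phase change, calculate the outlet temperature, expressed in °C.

T_out = -60.3 °C

Q = 371 kJ/min = 22260 kJ/h
ΔT = Q/(ṁ·Cp) = 22260/(583×2.60) = 14.685 K
T_out = -45.6 − 14.685 = -60.285 °C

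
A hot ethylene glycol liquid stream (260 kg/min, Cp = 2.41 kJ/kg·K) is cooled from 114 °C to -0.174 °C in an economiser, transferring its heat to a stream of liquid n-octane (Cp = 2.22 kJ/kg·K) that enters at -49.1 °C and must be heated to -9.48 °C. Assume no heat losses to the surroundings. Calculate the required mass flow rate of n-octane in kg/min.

ṁ_c = 813 kg/min

Heat released by hot stream: Q = 260 × 2.41 × (114 − -0.174) = 71541 kJ/min
Energy balance on cold side (adiabatic exchanger): Q = ṁ_c·Cp_c·(T_c,out − T_c,in)
ṁ_c = 71541 / [2.22 × (-9.48 − -49.1)] = 813.37 kg/min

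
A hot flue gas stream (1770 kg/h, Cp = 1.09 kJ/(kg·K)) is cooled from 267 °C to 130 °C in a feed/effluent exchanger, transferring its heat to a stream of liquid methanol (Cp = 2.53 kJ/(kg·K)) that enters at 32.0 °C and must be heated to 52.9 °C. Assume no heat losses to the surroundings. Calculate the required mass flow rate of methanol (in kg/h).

Heat released by hot stream: Q = 1770 × 1.09 × (267 − 130) = 264310 kJ/h
Energy balance on cold side (adiabatic exchanger): Q = ṁ_c·Cp_c·(T_c,out − T_c,in)
ṁ_c = 264310 / [2.53 × (52.9 − 32.0)] = 4998.7 kg/h

ṁ_c = 5000 kg/h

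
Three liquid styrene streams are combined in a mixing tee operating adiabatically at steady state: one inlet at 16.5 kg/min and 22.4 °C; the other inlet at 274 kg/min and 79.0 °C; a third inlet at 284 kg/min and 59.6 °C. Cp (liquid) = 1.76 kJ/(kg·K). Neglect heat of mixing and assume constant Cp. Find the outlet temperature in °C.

Adiabatic, steady state ⇒ Σ ṁᵢCp,ᵢ(T_out − Tᵢ) = 0
Σ ṁᵢCp,ᵢTᵢ = 16.5×1.76×22.4 + 274×1.76×79.0 + 284×1.76×59.6 = 68538
Σ ṁᵢCp,ᵢ = 16.5×1.76 + 274×1.76 + 284×1.76 = 1011.1
T_out = 68538 / 1011.1 = 67.784 °C

T_out = 67.8 °C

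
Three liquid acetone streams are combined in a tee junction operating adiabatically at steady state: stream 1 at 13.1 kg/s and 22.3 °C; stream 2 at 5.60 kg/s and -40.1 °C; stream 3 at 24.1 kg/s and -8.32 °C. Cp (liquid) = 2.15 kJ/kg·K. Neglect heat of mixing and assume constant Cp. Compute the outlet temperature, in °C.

T_out = -3.11 °C

Energy balance with Q = 0: Σ ṁᵢCp,ᵢ(T_out − Tᵢ) = 0
T_out = Σ ṁᵢCp,ᵢTᵢ / Σ ṁᵢCp,ᵢ
      = -285.83 / 92.02 = -3.1061 °C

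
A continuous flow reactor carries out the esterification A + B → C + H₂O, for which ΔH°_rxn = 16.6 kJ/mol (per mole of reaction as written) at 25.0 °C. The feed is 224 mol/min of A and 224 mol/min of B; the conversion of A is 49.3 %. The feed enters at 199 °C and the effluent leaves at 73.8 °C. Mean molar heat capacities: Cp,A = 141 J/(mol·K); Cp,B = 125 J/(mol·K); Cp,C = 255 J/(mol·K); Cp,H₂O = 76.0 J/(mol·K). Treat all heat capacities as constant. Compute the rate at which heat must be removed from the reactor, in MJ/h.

Extent of reaction ξ = 0.493 × 224 = 110.43 mol/min
Reaction term: ξ·ΔH°_rxn = 110.43 × 16.6 = 1833.2 kJ/min
Sensible, feed 199→25 °C: -10368 kJ/min
Outlet flows (mol/min): A 113.57, B 113.57, C 110.43, H₂O 110.43
Sensible, products 25→73.8 °C: 3258 kJ/min
Q = ΔH = -5276.5 kJ/min = -87.941 kW
Heat removed = 316.59 MJ/h

Q_out = 317 MJ/h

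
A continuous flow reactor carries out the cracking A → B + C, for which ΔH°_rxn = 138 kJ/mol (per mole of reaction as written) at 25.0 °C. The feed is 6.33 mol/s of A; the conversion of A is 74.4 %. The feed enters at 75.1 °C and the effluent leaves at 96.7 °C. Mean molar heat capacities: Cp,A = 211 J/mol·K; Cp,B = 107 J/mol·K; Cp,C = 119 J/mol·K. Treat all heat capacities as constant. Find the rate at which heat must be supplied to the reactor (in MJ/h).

Extent of reaction ξ = 0.744 × 6.33 = 4.7095 mol/s
Reaction term: ξ·ΔH°_rxn = 4.7095 × 138 = 649.91 kJ/s
Sensible, feed 75.1→25 °C: -66.915 kJ/s
Outlet flows (mol/s): A 1.6205, B 4.7095, C 4.7095
Sensible, products 25→96.7 °C: 100.83 kJ/s
Q = ΔH = 683.83 kJ/s = 683.83 kW
Heat supplied = 2461.8 MJ/h

Q_in = 2460 MJ/h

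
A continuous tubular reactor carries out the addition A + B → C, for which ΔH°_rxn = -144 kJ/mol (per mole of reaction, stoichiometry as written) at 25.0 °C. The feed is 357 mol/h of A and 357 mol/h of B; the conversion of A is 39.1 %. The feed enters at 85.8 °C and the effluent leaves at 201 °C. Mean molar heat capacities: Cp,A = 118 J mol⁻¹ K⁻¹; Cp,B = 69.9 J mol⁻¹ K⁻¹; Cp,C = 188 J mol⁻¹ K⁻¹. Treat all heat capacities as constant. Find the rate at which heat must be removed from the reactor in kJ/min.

Extent of reaction ξ = 0.391 × 357 = 139.59 mol/h
Reaction term: ξ·ΔH°_rxn = 139.59 × -144 = -20101 kJ/h
Sensible, feed 85.8→25 °C: -4078.5 kJ/h
Outlet flows (mol/h): A 217.41, B 217.41, C 139.59
Sensible, products 25→201 °C: 11809 kJ/h
Q = ΔH = -12370 kJ/h = -3.4362 kW
Heat removed = 206.17 kJ/min

Q_out = 206 kJ/min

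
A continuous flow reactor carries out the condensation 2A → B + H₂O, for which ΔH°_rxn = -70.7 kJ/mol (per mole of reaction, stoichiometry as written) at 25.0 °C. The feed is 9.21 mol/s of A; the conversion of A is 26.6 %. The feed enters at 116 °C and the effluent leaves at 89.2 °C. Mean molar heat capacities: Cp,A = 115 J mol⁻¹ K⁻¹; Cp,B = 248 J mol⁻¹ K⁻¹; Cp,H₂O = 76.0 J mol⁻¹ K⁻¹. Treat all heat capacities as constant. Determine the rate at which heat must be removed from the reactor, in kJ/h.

Extent of reaction ξ = 0.266 × 9.21 / 2 = 1.2249 mol/s
Reaction term: ξ·ΔH°_rxn = 1.2249 × -70.7 = -86.603 kJ/s
Sensible, feed 116→25 °C: -96.383 kJ/s
Outlet flows (mol/s): A 6.7601, B 1.2249, H₂O 1.2249
Sensible, products 25→89.2 °C: 75.39 kJ/s
Q = ΔH = -107.6 kJ/s = -107.6 kW
Heat removed = 387340 kJ/h

Q_out = 387000 kJ/h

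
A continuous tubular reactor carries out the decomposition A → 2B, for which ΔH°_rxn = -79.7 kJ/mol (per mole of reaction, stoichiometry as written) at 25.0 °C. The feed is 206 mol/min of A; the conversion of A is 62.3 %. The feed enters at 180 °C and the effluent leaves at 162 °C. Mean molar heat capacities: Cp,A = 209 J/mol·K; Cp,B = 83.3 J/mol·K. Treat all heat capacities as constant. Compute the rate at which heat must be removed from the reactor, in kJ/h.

Q_out = 705000 kJ/h

Extent of reaction ξ = 0.623 × 206 = 128.34 mol/min
Reaction term: ξ·ΔH°_rxn = 128.34 × -79.7 = -10229 kJ/min
Sensible, feed 180→25 °C: -6673.4 kJ/min
Outlet flows (mol/min): A 77.662, B 256.68
Sensible, products 25→162 °C: 5152.9 kJ/min
Q = ΔH = -11749 kJ/min = -195.82 kW
Heat removed = 704940 kJ/h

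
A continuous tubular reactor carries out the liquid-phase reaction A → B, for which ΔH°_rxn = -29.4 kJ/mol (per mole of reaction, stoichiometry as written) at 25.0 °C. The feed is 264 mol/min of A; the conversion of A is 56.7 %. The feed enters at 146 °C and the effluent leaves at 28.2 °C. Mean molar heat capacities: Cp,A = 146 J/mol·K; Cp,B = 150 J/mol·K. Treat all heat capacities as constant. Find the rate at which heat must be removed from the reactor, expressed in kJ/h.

Extent of reaction ξ = 0.567 × 264 = 149.69 mol/min
Reaction term: ξ·ΔH°_rxn = 149.69 × -29.4 = -4400.8 kJ/min
Sensible, feed 146→25 °C: -4663.8 kJ/min
Outlet flows (mol/min): A 114.31, B 149.69
Sensible, products 25→28.2 °C: 125.26 kJ/min
Q = ΔH = -8939.4 kJ/min = -148.99 kW
Heat removed = 536360 kJ/h

Q_out = 536000 kJ/h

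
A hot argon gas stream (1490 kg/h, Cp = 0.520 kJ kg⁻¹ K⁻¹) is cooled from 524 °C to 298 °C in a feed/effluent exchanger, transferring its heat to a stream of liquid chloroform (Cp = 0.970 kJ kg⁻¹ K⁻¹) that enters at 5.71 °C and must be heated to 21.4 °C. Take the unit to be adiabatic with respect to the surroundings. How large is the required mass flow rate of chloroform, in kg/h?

Heat released by hot stream: Q = 1490 × 0.520 × (524 − 298) = 175100 kJ/h
Energy balance on cold side (adiabatic exchanger): Q = ṁ_c·Cp_c·(T_c,out − T_c,in)
ṁ_c = 175100 / [0.970 × (21.4 − 5.71)] = 11505 kg/h

ṁ_c = 11500 kg/h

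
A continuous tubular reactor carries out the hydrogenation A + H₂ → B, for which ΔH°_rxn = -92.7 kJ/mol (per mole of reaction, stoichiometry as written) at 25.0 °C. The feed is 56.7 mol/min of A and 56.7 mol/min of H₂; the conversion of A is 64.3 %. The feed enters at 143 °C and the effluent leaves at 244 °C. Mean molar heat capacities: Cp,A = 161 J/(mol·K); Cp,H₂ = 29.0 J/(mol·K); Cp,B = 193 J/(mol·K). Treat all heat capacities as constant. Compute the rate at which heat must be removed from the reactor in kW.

Extent of reaction ξ = 0.643 × 56.7 = 36.458 mol/min
Reaction term: ξ·ΔH°_rxn = 36.458 × -92.7 = -3379.7 kJ/min
Sensible, feed 143→25 °C: -1271.2 kJ/min
Outlet flows (mol/min): A 20.242, H₂ 20.242, B 36.458
Sensible, products 25→244 °C: 2383.2 kJ/min
Q = ΔH = -2267.6 kJ/min = -37.794 kW
Heat removed = 37.794 kW

Q_out = 37.8 kW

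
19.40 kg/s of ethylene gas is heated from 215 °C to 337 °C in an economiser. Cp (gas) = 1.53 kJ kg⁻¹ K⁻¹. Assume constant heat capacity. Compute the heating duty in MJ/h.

Q = ṁ·Cp·ΔT = 19.40 × 1.53 × (337 − 215) = 3621.2 kJ/s
Heating duty = 13036 MJ/h

Q = 13000 MJ/h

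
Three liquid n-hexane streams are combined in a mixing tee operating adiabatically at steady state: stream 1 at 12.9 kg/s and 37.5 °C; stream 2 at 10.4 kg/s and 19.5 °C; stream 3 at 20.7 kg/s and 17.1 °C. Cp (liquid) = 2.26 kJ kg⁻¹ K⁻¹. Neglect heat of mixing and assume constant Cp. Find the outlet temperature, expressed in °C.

Energy balance with Q = 0: Σ ṁᵢCp,ᵢ(T_out − Tᵢ) = 0
Σ ṁᵢCp,ᵢTᵢ = 12.9×2.26×37.5 + 10.4×2.26×19.5 + 20.7×2.26×17.1 = 2351.6
Σ ṁᵢCp,ᵢ = 12.9×2.26 + 10.4×2.26 + 20.7×2.26 = 99.44
T_out = 2351.6 / 99.44 = 23.648 °C

T_out = 23.6 °C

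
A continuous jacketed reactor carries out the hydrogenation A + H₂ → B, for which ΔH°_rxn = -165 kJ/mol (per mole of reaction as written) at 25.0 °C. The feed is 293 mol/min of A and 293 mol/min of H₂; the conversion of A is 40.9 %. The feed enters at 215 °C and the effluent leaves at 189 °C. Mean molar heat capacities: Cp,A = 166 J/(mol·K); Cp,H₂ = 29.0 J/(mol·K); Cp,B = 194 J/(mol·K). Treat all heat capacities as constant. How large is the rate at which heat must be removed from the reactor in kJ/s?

Extent of reaction ξ = 0.409 × 293 = 119.84 mol/min
Reaction term: ξ·ΔH°_rxn = 119.84 × -165 = -19773 kJ/min
Sensible, feed 215→25 °C: -10856 kJ/min
Outlet flows (mol/min): A 173.16, H₂ 173.16, B 119.84
Sensible, products 25→189 °C: 9350.5 kJ/min
Q = ΔH = -21278 kJ/min = -354.64 kW
Heat removed = 354.64 kJ/s

Q_out = 355 kJ/s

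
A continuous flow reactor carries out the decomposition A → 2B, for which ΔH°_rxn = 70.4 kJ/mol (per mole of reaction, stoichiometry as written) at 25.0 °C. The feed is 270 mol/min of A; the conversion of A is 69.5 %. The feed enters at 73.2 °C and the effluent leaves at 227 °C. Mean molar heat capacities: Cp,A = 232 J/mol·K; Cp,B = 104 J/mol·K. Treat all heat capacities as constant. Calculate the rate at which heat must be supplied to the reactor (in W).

Extent of reaction ξ = 0.695 × 270 = 187.65 mol/min
Reaction term: ξ·ΔH°_rxn = 187.65 × 70.4 = 13211 kJ/min
Sensible, feed 73.2→25 °C: -3019.2 kJ/min
Outlet flows (mol/min): A 82.35, B 375.3
Sensible, products 25→227 °C: 11744 kJ/min
Q = ΔH = 21935 kJ/min = 365.58 kW
Heat supplied = 365580 W

Q_in = 366000 W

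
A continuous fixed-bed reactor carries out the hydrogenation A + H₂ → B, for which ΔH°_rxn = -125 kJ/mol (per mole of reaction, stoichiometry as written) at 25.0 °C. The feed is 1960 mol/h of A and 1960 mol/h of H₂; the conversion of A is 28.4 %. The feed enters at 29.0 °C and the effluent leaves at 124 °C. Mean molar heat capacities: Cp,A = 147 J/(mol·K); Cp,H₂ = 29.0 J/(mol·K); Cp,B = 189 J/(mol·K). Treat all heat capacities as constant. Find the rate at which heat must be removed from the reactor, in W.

Extent of reaction ξ = 0.284 × 1960 = 556.64 mol/h
Reaction term: ξ·ΔH°_rxn = 556.64 × -125 = -69580 kJ/h
Sensible, feed 29.0→25 °C: -1379.8 kJ/h
Outlet flows (mol/h): A 1403.4, H₂ 1403.4, B 556.64
Sensible, products 25→124 °C: 34867 kJ/h
Q = ΔH = -36092 kJ/h = -10.026 kW
Heat removed = 10026 W

Q_out = 10000 W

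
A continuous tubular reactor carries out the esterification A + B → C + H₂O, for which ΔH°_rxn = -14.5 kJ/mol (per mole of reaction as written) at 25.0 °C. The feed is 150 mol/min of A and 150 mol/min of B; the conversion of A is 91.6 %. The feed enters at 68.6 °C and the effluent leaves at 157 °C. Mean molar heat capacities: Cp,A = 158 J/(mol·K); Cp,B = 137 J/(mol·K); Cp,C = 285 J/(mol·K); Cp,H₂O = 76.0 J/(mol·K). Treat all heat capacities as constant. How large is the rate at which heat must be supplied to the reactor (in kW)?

Q_in = 51.9 kW

Extent of reaction ξ = 0.916 × 150 = 137.4 mol/min
Reaction term: ξ·ΔH°_rxn = 137.4 × -14.5 = -1992.3 kJ/min
Sensible, feed 68.6→25 °C: -1929.3 kJ/min
Outlet flows (mol/min): A 12.6, B 12.6, C 137.4, H₂O 137.4
Sensible, products 25→157 °C: 7038 kJ/min
Q = ΔH = 3116.4 kJ/min = 51.94 kW
Heat supplied = 51.94 kW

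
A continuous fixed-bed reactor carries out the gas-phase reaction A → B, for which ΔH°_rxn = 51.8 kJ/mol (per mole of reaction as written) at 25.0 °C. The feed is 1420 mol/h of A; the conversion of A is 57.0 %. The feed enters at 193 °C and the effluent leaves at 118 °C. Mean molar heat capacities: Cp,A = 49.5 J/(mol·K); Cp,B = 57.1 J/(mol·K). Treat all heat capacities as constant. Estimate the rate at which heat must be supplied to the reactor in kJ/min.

Q_in = 620 kJ/min

Extent of reaction ξ = 0.570 × 1420 = 809.4 mol/h
Reaction term: ξ·ΔH°_rxn = 809.4 × 51.8 = 41927 kJ/h
Sensible, feed 193→25 °C: -11809 kJ/h
Outlet flows (mol/h): A 610.6, B 809.4
Sensible, products 25→118 °C: 7109.1 kJ/h
Q = ΔH = 37227 kJ/h = 10.341 kW
Heat supplied = 620.45 kJ/min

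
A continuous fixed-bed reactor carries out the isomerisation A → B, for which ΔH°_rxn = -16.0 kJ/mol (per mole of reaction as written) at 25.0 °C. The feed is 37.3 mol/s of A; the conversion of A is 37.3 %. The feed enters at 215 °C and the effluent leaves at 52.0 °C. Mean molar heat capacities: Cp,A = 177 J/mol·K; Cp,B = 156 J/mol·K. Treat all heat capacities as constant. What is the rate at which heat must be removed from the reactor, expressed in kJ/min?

Q_out = 78400 kJ/min

Extent of reaction ξ = 0.373 × 37.3 = 13.913 mol/s
Reaction term: ξ·ΔH°_rxn = 13.913 × -16.0 = -222.61 kJ/s
Sensible, feed 215→25 °C: -1254.4 kJ/s
Outlet flows (mol/s): A 23.387, B 13.913
Sensible, products 25→52.0 °C: 170.37 kJ/s
Q = ΔH = -1306.6 kJ/s = -1306.6 kW
Heat removed = 78398 kJ/min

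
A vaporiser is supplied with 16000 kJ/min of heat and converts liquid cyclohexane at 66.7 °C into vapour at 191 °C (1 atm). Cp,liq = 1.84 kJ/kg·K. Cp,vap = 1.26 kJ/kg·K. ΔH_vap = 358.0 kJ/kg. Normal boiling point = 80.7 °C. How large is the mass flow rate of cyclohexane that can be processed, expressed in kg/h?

Δh = 1.84×(80.7−66.7) + 358.0 + 1.26×(191−80.7) = 522.74 kJ/kg
Q = 16000 kJ/min = 266.67 kJ/s = 960000 kJ/h
ṁ = Q/Δh = 960000 / 522.74 = 1836.5 kg/h

ṁ = 1840 kg/h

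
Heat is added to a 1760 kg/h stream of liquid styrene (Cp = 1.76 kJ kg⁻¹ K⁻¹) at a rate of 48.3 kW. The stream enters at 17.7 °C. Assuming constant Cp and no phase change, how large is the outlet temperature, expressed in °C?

Q = 48.3 kW = 173880 kJ/h
ΔT = Q/(ṁ·Cp) = 173880/(1760×1.76) = 56.134 K
T_out = 17.7 + 56.134 = 73.834 °C

T_out = 73.8 °C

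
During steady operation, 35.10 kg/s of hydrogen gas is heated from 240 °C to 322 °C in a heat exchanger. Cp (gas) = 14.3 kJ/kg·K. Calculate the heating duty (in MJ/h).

Q = 148000 MJ/h

Q = ṁ·Cp·ΔT = 35.10 × 14.3 × (322 − 240) = 41158 kJ/s
Heating duty = 148170 MJ/h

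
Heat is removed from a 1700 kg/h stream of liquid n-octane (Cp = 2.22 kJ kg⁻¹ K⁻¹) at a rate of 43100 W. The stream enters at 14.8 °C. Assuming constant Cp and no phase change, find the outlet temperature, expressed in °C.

T_out = -26.3 °C

Q = 43100 W = 155160 kJ/h
ΔT = Q/(ṁ·Cp) = 155160/(1700×2.22) = 41.113 K
T_out = 14.8 − 41.113 = -26.313 °C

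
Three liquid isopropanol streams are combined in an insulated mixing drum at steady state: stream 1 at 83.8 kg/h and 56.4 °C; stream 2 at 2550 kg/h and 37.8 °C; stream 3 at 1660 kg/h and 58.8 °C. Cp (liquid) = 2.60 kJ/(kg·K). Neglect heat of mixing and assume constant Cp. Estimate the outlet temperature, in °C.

No heat crosses the boundary, so H_out = H_in.
T_out = Σ ṁᵢCp,ᵢTᵢ / Σ ṁᵢCp,ᵢ
      = 516680 / 11164 = 46.282 °C

T_out = 46.3 °C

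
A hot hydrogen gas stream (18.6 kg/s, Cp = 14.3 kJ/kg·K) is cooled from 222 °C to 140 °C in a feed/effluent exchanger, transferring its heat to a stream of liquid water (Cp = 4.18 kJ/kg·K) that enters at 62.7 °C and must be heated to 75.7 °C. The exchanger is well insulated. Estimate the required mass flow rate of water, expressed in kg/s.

ṁ_c = 401 kg/s

Heat released by hot stream: Q = 18.6 × 14.3 × (222 − 140) = 21810 kJ/s
Energy balance on cold side (adiabatic exchanger): Q = ṁ_c·Cp_c·(T_c,out − T_c,in)
ṁ_c = 21810 / [4.18 × (75.7 − 62.7)] = 401.37 kg/s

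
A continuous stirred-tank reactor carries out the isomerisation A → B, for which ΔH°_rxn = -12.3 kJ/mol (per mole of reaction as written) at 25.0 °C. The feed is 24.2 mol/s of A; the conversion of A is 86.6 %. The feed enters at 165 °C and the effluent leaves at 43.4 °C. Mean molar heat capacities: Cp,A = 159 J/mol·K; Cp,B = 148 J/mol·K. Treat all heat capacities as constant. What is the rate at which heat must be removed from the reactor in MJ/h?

Extent of reaction ξ = 0.866 × 24.2 = 20.957 mol/s
Reaction term: ξ·ΔH°_rxn = 20.957 × -12.3 = -257.77 kJ/s
Sensible, feed 165→25 °C: -538.69 kJ/s
Outlet flows (mol/s): A 3.2428, B 20.957
Sensible, products 25→43.4 °C: 66.558 kJ/s
Q = ΔH = -729.91 kJ/s = -729.91 kW
Heat removed = 2627.7 MJ/h

Q_out = 2630 MJ/h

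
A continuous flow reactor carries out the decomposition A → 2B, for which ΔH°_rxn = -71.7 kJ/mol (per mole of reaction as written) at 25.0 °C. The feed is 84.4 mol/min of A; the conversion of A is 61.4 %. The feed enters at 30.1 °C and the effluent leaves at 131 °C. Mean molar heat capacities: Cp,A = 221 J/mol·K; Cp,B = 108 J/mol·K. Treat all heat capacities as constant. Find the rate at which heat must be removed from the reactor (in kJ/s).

Q_out = 31.0 kJ/s

Extent of reaction ξ = 0.614 × 84.4 = 51.822 mol/min
Reaction term: ξ·ΔH°_rxn = 51.822 × -71.7 = -3715.6 kJ/min
Sensible, feed 30.1→25 °C: -95.127 kJ/min
Outlet flows (mol/min): A 32.578, B 103.64
Sensible, products 25→131 °C: 1949.7 kJ/min
Q = ΔH = -1861 kJ/min = -31.017 kW
Heat removed = 31.017 kJ/s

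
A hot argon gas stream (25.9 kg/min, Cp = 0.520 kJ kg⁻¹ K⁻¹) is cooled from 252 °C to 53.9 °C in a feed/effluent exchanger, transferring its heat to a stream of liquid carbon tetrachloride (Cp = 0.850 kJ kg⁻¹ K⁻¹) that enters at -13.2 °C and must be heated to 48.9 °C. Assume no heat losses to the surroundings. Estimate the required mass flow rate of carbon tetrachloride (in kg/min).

Heat released by hot stream: Q = 25.9 × 0.520 × (252 − 53.9) = 2668 kJ/min
Energy balance on cold side (adiabatic exchanger): Q = ṁ_c·Cp_c·(T_c,out − T_c,in)
ṁ_c = 2668 / [0.850 × (48.9 − -13.2)] = 50.545 kg/min

ṁ_c = 50.5 kg/min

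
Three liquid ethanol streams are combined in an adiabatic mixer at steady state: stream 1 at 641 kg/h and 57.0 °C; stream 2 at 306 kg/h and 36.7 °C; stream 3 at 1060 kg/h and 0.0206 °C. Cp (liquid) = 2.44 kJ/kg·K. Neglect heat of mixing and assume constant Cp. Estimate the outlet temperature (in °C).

T_out = 23.8 °C

Adiabatic, steady state ⇒ Σ ṁᵢCp,ᵢ(T_out − Tᵢ) = 0
Σ ṁᵢCp,ᵢTᵢ = 641×2.44×57.0 + 306×2.44×36.7 + 1060×2.44×0.0206 = 116610
Σ ṁᵢCp,ᵢ = 641×2.44 + 306×2.44 + 1060×2.44 = 4897.1
T_out = 116610 / 4897.1 = 23.811 °C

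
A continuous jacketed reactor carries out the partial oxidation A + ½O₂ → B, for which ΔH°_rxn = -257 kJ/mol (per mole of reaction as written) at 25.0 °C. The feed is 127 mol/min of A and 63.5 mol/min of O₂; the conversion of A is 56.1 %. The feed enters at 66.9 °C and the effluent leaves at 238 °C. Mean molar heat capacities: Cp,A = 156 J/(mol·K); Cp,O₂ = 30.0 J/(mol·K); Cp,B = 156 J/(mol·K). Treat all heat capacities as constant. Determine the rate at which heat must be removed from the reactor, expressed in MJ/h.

Q_out = 889 MJ/h

Extent of reaction ξ = 0.561 × 127 = 71.247 mol/min
Reaction term: ξ·ΔH°_rxn = 71.247 × -257 = -18310 kJ/min
Sensible, feed 66.9→25 °C: -909.94 kJ/min
Outlet flows (mol/min): A 55.753, O₂ 27.877, B 71.247
Sensible, products 25→238 °C: 4398.1 kJ/min
Q = ΔH = -14822 kJ/min = -247.04 kW
Heat removed = 889.34 MJ/h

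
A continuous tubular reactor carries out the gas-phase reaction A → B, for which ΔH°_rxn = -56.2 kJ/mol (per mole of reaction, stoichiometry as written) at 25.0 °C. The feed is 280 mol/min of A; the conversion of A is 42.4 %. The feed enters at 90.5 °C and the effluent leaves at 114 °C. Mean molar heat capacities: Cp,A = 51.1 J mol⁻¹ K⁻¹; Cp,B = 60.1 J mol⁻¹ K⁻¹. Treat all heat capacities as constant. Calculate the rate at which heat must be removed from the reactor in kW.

Extent of reaction ξ = 0.424 × 280 = 118.72 mol/min
Reaction term: ξ·ΔH°_rxn = 118.72 × -56.2 = -6672.1 kJ/min
Sensible, feed 90.5→25 °C: -937.17 kJ/min
Outlet flows (mol/min): A 161.28, B 118.72
Sensible, products 25→114 °C: 1368.5 kJ/min
Q = ΔH = -6240.7 kJ/min = -104.01 kW
Heat removed = 104.01 kW

Q_out = 104 kW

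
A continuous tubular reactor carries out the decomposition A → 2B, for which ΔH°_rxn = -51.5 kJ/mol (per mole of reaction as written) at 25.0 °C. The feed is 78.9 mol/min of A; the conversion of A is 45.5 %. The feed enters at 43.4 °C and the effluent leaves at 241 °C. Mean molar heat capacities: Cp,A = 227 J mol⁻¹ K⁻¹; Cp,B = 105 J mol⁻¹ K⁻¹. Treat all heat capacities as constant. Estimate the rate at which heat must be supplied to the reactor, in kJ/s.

Extent of reaction ξ = 0.455 × 78.9 = 35.9 mol/min
Reaction term: ξ·ΔH°_rxn = 35.9 × -51.5 = -1848.8 kJ/min
Sensible, feed 43.4→25 °C: -329.55 kJ/min
Outlet flows (mol/min): A 43.001, B 71.799
Sensible, products 25→241 °C: 3736.8 kJ/min
Q = ΔH = 1558.4 kJ/min = 25.974 kW
Heat supplied = 25.974 kJ/s

Q_in = 26.0 kJ/s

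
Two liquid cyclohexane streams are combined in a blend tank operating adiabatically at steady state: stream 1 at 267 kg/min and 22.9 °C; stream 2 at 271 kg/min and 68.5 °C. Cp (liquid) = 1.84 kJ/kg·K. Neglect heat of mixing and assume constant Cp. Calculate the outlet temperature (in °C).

T_out = 45.9 °C

No heat crosses the boundary, so H_out = H_in.
Σ ṁᵢCp,ᵢTᵢ = 267×1.84×22.9 + 271×1.84×68.5 = 45407
Σ ṁᵢCp,ᵢ = 267×1.84 + 271×1.84 = 989.92
T_out = 45407 / 989.92 = 45.87 °C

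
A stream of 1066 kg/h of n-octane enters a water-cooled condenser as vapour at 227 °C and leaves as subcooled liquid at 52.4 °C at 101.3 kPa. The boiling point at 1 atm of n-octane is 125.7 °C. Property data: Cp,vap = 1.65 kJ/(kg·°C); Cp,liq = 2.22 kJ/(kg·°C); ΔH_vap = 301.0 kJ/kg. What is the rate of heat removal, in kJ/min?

vapour 227→125.7 °C: -167.14 kJ/kg
condensation at 125.7 °C: -301 kJ/kg
liquid 125.7→52.4 °C: -162.73 kJ/kg
Δh = -167.14 + -301 + -162.73 = -630.87 kJ/kg
Q = ṁ·Δh = 1066 kg/h × -630.87 kJ/kg = -672510 kJ/h
|Q| = 186.81 kW = 11208 kJ/min

Q_c = 11200 kJ/min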